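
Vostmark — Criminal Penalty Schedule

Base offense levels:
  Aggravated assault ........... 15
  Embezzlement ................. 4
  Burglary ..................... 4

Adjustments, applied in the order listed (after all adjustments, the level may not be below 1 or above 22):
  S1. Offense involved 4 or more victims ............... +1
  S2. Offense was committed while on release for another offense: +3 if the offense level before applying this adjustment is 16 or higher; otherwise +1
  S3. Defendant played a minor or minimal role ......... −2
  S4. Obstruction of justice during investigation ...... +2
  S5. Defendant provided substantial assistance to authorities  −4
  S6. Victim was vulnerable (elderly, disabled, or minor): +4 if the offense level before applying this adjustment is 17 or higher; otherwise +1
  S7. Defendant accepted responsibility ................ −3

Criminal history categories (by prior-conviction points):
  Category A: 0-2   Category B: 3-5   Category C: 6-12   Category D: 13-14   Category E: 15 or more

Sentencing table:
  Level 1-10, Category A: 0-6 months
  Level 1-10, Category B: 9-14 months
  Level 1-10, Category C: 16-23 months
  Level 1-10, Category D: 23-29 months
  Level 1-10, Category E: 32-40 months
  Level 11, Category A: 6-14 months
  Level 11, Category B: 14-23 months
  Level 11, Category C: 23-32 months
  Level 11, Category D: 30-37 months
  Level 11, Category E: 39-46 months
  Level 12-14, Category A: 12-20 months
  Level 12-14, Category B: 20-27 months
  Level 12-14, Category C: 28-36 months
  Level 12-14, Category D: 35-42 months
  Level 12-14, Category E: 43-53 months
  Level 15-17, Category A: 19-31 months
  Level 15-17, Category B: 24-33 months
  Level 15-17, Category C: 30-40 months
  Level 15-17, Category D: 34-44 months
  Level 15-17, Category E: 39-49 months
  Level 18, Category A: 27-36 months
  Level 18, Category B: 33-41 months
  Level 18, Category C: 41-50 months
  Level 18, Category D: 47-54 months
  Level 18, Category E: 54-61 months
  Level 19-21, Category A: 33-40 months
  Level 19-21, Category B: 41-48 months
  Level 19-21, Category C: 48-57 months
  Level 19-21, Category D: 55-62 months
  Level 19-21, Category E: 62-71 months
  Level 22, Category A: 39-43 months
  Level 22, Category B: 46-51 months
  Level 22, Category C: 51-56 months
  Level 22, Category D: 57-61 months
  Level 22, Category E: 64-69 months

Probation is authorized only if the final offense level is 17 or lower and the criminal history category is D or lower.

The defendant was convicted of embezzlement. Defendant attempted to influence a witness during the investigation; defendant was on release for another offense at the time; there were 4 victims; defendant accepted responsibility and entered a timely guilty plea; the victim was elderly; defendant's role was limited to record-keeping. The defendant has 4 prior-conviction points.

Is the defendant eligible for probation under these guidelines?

Base offense level for embezzlement: 4.
S1 applies: 4 + 1 = 5.
S2 applies (level before this adjustment is 5 < 16, so +1): 5 + 1 = 6.
S3 applies: 6 − 2 = 4.
S4 applies: 4 + 2 = 6.
S5 does not apply.
S6 applies (level before this adjustment is 6 < 17, so +1): 6 + 1 = 7.
S7 applies: 7 − 3 = 4.
Final offense level: 4.
Criminal history: 4 prior points → Category B (3-5).
Level 4 falls in the 1-10 band.
Grid: Level 1-10 × Category B = 9-14 months.
Probation check: level 4 ≤ 17 and category B ≤ D → eligible.

Yes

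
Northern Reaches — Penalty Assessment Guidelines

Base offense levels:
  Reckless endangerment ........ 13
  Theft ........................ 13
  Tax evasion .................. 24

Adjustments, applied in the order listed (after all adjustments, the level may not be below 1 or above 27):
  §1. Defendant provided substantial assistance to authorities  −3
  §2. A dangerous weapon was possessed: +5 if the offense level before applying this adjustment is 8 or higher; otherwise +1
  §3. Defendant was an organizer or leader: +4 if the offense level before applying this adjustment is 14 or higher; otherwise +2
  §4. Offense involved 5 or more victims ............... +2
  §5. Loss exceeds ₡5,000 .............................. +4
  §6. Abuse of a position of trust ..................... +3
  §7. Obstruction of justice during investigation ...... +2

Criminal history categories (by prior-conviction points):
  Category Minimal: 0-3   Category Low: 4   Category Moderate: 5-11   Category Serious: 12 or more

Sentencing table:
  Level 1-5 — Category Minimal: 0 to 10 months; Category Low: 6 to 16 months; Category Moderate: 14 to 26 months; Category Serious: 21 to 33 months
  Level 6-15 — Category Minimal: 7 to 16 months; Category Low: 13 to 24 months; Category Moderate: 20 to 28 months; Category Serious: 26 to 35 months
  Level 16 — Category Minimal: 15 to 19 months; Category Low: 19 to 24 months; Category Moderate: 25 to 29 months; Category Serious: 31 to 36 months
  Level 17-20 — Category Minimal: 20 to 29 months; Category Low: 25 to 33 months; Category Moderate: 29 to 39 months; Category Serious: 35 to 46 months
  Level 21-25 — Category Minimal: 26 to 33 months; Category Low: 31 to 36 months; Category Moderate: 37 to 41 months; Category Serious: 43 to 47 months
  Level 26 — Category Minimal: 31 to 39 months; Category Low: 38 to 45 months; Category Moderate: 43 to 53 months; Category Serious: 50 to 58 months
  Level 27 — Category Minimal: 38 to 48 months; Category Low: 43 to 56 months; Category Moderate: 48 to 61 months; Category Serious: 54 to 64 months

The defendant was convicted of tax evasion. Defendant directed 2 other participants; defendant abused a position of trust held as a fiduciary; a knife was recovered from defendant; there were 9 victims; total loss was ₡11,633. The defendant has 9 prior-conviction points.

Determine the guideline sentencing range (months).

48-61 months

Base offense level for tax evasion: 24.
§2 applies (level before this adjustment is 24 ≥ 8, so +5): 24 + 5 = 29.
§3 applies (level before this adjustment is 29 ≥ 14, so +4): 29 + 4 = 33.
§4 applies: 33 + 2 = 35.
§5 applies: 35 + 4 = 39.
§6 applies: 39 + 3 = 42.
§7 does not apply.
Level 42 exceeds the maximum of 27; capped at 27.
Final offense level: 27.
Criminal history: 9 prior points → Category Moderate (5-11).
Level 27 falls in the 27 band.
Grid: Level 27 × Category Moderate = 48-61 months.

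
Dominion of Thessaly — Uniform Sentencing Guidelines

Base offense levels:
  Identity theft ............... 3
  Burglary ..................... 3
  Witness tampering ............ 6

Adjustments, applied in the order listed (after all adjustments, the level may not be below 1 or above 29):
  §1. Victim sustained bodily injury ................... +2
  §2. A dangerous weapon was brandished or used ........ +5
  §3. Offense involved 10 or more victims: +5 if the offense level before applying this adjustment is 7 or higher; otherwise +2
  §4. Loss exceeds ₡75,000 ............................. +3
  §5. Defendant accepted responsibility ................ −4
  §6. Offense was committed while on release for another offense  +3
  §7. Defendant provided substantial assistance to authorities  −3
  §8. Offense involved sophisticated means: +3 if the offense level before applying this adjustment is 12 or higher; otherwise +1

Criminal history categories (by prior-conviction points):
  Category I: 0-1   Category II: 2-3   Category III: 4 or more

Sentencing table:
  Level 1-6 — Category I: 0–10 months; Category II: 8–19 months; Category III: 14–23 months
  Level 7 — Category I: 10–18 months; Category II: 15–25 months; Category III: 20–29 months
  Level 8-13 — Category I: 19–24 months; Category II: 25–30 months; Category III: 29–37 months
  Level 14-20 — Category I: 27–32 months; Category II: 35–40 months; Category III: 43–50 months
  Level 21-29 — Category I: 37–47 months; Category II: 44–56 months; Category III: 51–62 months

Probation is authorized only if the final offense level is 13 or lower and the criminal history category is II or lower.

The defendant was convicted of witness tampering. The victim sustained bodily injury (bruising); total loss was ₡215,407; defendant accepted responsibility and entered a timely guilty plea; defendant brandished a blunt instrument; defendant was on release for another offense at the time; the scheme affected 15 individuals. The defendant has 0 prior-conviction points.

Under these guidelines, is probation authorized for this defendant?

No

Base offense level for witness tampering: 6.
§1 applies: 6 + 2 = 8.
§2 applies: 8 + 5 = 13.
§3 applies (level before this adjustment is 13 ≥ 7, so +5): 13 + 5 = 18.
§4 applies: 18 + 3 = 21.
§5 applies: 21 − 4 = 17.
§6 applies: 17 + 3 = 20.
Final offense level: 20.
Criminal history: 0 prior points → Category I (0-1).
Level 20 falls in the 14-20 band.
Grid: Level 14-20 × Category I = 27-32 months.
Probation check: level 20 > 13 and category I ≤ II → not eligible.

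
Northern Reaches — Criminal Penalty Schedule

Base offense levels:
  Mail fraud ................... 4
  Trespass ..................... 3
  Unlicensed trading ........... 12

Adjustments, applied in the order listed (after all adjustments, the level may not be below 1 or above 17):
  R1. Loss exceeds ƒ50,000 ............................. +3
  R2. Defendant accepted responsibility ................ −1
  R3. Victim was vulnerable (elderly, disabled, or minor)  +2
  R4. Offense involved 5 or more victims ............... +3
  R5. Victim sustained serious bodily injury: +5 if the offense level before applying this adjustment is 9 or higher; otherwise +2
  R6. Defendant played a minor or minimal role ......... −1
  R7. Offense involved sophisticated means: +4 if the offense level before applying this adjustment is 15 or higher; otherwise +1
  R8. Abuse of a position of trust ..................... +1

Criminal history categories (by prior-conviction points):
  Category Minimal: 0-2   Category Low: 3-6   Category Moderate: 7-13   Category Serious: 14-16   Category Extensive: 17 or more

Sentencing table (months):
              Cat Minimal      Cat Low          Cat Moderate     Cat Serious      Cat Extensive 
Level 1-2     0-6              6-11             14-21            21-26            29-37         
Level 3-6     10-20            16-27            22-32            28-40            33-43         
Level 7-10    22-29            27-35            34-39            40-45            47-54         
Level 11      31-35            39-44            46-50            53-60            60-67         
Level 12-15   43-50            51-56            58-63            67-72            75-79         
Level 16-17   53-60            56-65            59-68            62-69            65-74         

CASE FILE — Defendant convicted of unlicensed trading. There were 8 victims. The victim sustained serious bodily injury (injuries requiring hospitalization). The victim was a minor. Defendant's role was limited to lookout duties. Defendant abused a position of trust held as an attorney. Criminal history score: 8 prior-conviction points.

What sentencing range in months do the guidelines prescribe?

59-68 months

Base offense level for unlicensed trading: 12.
R3 applies: 12 + 2 = 14.
R4 applies: 14 + 3 = 17.
R5 applies (level before this adjustment is 17 ≥ 9, so +5): 17 + 5 = 22.
R6 applies: 22 − 1 = 21.
R8 applies: 21 + 1 = 22.
Level 22 exceeds the maximum of 17; capped at 17.
Final offense level: 17.
Criminal history: 8 prior points → Category Moderate (7-13).
Level 17 falls in the 16-17 band.
Grid: Level 16-17 × Category Moderate = 59-68 months.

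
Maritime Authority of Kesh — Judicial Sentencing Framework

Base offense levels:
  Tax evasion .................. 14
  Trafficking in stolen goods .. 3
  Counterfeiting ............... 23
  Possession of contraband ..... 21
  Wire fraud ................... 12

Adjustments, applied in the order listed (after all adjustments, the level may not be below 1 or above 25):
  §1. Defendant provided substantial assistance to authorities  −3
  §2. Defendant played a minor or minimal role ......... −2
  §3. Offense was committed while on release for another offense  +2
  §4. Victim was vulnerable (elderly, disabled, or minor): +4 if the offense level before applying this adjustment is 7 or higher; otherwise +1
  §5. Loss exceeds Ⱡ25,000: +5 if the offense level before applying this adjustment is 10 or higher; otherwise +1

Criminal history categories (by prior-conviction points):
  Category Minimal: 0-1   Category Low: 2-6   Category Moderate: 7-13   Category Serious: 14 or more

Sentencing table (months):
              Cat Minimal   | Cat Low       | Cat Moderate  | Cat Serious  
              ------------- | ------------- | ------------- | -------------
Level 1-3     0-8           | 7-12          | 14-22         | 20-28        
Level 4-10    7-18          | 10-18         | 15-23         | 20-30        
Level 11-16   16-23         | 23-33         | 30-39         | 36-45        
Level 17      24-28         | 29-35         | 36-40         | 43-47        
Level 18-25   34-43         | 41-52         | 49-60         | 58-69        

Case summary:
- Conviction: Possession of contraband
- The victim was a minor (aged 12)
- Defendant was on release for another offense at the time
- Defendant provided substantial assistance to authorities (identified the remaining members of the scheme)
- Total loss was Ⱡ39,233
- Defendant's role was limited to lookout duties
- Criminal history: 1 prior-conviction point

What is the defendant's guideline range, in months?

34-43 months

Base offense level for possession of contraband: 21.
§1 applies: 21 − 3 = 18.
§2 applies: 18 − 2 = 16.
§3 applies: 16 + 2 = 18.
§4 applies (level before this adjustment is 18 ≥ 7, so +4): 18 + 4 = 22.
§5 applies (level before this adjustment is 22 ≥ 10, so +5): 22 + 5 = 27.
Level 27 exceeds the maximum of 25; capped at 25.
Final offense level: 25.
Criminal history: 1 prior point → Category Minimal (0-1).
Level 25 falls in the 18-25 band.
Grid: Level 18-25 × Category Minimal = 34-43 months.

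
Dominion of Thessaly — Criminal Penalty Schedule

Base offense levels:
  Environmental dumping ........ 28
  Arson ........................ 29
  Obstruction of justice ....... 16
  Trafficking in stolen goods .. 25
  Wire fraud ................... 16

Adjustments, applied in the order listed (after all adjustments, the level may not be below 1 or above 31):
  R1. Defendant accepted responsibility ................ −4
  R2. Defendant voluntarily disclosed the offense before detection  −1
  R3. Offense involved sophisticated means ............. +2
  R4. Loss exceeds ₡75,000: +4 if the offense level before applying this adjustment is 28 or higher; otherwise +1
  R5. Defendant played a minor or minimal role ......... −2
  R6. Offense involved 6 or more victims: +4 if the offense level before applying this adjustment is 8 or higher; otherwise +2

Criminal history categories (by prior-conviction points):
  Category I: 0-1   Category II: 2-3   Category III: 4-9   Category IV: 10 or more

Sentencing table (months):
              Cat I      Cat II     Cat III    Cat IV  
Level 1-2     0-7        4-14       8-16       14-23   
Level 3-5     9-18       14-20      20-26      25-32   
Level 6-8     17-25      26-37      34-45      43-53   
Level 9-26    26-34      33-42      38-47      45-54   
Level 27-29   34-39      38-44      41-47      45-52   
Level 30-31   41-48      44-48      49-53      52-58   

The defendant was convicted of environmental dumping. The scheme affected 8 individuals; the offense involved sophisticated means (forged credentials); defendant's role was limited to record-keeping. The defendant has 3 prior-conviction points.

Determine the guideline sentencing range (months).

44-48 months

Base offense level for environmental dumping: 28.
R1 does not apply.
R2 does not apply.
R3 applies: 28 + 2 = 30.
R5 applies: 30 − 2 = 28.
R6 applies (level before this adjustment is 28 ≥ 8, so +4): 28 + 4 = 32.
Level 32 exceeds the maximum of 31; capped at 31.
Final offense level: 31.
Criminal history: 3 prior points → Category II (2-3).
Level 31 falls in the 30-31 band.
Grid: Level 30-31 × Category II = 44-48 months.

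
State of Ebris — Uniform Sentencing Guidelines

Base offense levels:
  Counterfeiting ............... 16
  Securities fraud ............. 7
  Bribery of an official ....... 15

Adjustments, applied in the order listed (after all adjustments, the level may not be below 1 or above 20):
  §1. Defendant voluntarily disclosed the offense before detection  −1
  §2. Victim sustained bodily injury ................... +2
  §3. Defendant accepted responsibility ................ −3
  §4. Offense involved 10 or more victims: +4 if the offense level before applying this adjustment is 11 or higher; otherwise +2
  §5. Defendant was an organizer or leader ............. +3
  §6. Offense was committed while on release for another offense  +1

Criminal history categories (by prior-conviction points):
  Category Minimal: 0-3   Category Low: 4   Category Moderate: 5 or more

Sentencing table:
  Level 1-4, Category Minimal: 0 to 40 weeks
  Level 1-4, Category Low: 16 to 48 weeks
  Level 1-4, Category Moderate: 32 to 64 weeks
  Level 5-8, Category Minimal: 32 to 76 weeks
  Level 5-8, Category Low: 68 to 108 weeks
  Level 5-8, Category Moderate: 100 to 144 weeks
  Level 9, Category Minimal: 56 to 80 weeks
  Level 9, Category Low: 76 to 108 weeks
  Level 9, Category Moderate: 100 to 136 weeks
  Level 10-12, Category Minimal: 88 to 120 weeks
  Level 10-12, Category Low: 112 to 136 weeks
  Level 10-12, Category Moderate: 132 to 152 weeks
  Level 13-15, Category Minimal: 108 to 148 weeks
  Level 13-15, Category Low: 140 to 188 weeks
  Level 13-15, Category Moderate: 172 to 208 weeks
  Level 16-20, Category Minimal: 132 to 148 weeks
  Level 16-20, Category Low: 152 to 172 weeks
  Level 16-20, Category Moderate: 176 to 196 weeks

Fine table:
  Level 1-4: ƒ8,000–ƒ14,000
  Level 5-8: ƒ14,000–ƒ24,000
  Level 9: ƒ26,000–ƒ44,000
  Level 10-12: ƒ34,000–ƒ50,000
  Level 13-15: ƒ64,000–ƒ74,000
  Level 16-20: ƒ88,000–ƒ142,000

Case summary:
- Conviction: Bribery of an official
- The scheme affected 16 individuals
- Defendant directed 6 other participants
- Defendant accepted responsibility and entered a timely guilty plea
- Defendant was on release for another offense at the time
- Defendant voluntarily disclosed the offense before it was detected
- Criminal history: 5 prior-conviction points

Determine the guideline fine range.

ƒ88,000–ƒ142,000

Base offense level for bribery of an official: 15.
§1 applies: 15 − 1 = 14.
§2 does not apply.
§3 applies: 14 − 3 = 11.
§4 applies (level before this adjustment is 11 ≥ 11, so +4): 11 + 4 = 15.
§5 applies: 15 + 3 = 18.
§6 applies: 18 + 1 = 19.
Final offense level: 19.
Level 19 falls in the 16-20 band.
Fine table: Level 16-20 → ƒ88,000–ƒ142,000.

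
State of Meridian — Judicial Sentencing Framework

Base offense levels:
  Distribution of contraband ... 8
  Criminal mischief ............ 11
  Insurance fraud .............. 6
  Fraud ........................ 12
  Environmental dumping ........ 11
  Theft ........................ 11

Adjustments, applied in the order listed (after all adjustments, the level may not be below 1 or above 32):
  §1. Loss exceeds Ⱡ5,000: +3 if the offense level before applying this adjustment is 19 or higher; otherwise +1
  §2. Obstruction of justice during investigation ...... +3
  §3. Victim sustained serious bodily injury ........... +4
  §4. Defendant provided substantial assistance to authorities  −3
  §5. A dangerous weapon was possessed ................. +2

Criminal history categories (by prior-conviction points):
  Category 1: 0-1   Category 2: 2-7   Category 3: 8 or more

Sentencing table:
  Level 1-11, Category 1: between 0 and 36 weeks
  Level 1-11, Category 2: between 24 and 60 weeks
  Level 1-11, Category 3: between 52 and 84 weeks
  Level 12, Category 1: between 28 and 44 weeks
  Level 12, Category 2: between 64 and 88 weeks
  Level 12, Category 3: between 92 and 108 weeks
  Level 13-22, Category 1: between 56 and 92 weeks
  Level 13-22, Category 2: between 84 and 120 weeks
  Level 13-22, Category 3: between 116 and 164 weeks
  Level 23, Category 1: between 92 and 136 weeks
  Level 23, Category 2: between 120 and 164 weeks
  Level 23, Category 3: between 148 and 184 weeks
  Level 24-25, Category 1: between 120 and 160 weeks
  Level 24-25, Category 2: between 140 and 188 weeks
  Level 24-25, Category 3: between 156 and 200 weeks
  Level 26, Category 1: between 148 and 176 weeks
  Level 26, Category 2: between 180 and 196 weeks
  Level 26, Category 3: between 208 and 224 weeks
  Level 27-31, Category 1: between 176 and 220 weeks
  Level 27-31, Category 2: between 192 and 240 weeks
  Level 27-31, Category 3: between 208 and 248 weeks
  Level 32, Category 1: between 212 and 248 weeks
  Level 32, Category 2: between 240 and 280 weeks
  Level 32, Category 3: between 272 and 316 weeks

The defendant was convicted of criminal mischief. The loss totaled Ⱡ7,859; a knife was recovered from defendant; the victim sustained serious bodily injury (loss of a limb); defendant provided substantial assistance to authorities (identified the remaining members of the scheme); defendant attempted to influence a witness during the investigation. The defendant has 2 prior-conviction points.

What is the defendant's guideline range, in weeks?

84-120 weeks

Base offense level for criminal mischief: 11.
§1 applies (level before this adjustment is 11 < 19, so +1): 11 + 1 = 12.
§2 applies: 12 + 3 = 15.
§3 applies: 15 + 4 = 19.
§4 applies: 19 − 3 = 16.
§5 applies: 16 + 2 = 18.
Final offense level: 18.
Criminal history: 2 prior points → Category 2 (2-7).
Level 18 falls in the 13-22 band.
Grid: Level 13-22 × Category 2 = 84-120 weeks.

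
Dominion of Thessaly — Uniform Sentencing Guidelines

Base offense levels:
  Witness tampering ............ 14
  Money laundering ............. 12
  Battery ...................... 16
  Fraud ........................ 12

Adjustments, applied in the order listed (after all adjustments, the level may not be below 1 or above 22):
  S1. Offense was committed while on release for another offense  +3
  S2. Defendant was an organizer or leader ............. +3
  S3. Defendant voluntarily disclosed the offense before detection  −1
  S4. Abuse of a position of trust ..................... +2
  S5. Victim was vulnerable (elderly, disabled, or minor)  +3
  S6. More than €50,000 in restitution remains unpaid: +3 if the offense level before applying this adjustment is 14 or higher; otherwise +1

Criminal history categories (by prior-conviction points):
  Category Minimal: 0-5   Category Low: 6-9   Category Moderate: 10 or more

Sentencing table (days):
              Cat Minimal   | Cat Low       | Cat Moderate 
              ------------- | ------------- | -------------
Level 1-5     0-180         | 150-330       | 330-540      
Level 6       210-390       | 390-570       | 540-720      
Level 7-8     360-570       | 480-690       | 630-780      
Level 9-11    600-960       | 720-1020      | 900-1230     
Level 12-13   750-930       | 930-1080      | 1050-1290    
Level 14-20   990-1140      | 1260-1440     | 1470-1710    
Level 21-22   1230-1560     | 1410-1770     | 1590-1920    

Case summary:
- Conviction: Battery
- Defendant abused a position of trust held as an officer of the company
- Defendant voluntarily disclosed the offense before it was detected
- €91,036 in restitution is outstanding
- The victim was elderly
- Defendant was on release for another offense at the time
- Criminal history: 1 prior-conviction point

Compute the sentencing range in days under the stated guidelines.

Base offense level for battery: 16.
S1 applies: 16 + 3 = 19.
S2 does not apply.
S3 applies: 19 − 1 = 18.
S4 applies: 18 + 2 = 20.
S5 applies: 20 + 3 = 23.
S6 applies (level before this adjustment is 23 ≥ 14, so +3): 23 + 3 = 26.
Level 26 exceeds the maximum of 22; capped at 22.
Final offense level: 22.
Criminal history: 1 prior point → Category Minimal (0-5).
Level 22 falls in the 21-22 band.
Grid: Level 21-22 × Category Minimal = 1230-1560 days.

1230-1560 days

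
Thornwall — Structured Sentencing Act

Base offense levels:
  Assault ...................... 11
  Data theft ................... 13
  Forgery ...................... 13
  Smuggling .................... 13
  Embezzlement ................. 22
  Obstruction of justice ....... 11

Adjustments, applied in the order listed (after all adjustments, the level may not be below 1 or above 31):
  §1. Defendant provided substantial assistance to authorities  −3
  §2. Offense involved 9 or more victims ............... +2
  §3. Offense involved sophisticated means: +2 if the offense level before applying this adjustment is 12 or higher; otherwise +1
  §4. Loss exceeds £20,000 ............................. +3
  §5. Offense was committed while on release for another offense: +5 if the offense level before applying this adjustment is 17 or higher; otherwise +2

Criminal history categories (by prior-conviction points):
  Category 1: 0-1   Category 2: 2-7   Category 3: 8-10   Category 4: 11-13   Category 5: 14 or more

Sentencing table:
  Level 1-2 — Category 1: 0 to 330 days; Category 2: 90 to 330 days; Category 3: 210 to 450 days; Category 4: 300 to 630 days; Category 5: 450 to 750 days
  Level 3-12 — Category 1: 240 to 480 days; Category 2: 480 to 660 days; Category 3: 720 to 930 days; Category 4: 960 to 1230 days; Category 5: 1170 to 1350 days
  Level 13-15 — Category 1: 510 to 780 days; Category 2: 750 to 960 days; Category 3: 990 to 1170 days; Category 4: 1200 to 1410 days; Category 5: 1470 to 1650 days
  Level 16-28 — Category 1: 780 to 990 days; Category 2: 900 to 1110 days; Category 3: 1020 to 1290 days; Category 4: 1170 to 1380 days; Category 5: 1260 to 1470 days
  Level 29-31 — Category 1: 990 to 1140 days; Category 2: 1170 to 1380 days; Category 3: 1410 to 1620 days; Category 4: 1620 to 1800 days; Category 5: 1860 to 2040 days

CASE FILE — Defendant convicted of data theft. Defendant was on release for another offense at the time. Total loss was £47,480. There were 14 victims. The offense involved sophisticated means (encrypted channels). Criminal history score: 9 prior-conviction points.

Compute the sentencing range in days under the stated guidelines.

1020-1290 days

Base offense level for data theft: 13.
§1 does not apply.
§2 applies: 13 + 2 = 15.
§3 applies (level before this adjustment is 15 ≥ 12, so +2): 15 + 2 = 17.
§4 applies: 17 + 3 = 20.
§5 applies (level before this adjustment is 20 ≥ 17, so +5): 20 + 5 = 25.
Final offense level: 25.
Criminal history: 9 prior points → Category 3 (8-10).
Level 25 falls in the 16-28 band.
Grid: Level 16-28 × Category 3 = 1020-1290 days.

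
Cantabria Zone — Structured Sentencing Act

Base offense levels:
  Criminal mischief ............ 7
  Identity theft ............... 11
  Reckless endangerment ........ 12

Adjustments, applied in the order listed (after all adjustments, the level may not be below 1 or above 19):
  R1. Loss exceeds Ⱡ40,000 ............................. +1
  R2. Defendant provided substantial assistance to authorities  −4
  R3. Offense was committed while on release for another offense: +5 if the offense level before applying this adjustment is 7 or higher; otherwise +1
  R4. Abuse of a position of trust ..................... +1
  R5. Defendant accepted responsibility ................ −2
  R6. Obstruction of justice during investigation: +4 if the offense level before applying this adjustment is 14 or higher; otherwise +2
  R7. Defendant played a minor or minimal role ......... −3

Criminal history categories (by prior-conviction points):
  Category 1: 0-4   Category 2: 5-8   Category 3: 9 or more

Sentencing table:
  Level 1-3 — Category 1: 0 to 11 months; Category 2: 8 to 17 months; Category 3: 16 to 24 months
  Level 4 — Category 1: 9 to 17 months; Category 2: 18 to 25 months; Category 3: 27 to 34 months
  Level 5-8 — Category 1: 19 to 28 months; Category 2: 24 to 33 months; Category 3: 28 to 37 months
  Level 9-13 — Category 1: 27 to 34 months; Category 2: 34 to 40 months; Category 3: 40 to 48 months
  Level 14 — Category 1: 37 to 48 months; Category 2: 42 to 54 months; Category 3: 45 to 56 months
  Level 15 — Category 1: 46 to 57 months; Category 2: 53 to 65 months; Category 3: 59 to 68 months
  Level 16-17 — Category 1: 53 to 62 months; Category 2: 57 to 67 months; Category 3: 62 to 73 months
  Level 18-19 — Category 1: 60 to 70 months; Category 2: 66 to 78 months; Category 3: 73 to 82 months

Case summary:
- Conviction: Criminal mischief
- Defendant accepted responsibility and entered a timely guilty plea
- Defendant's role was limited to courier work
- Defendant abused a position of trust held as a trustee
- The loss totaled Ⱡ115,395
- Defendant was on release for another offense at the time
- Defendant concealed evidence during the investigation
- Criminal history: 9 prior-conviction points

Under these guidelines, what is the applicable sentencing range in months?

Base offense level for criminal mischief: 7.
R1 applies: 7 + 1 = 8.
R3 applies (level before this adjustment is 8 ≥ 7, so +5): 8 + 5 = 13.
R4 applies: 13 + 1 = 14.
R5 applies: 14 − 2 = 12.
R6 applies (level before this adjustment is 12 < 14, so +2): 12 + 2 = 14.
R7 applies: 14 − 3 = 11.
Final offense level: 11.
Criminal history: 9 prior points → Category 3 (9+).
Level 11 falls in the 9-13 band.
Grid: Level 9-13 × Category 3 = 40-48 months.

40-48 months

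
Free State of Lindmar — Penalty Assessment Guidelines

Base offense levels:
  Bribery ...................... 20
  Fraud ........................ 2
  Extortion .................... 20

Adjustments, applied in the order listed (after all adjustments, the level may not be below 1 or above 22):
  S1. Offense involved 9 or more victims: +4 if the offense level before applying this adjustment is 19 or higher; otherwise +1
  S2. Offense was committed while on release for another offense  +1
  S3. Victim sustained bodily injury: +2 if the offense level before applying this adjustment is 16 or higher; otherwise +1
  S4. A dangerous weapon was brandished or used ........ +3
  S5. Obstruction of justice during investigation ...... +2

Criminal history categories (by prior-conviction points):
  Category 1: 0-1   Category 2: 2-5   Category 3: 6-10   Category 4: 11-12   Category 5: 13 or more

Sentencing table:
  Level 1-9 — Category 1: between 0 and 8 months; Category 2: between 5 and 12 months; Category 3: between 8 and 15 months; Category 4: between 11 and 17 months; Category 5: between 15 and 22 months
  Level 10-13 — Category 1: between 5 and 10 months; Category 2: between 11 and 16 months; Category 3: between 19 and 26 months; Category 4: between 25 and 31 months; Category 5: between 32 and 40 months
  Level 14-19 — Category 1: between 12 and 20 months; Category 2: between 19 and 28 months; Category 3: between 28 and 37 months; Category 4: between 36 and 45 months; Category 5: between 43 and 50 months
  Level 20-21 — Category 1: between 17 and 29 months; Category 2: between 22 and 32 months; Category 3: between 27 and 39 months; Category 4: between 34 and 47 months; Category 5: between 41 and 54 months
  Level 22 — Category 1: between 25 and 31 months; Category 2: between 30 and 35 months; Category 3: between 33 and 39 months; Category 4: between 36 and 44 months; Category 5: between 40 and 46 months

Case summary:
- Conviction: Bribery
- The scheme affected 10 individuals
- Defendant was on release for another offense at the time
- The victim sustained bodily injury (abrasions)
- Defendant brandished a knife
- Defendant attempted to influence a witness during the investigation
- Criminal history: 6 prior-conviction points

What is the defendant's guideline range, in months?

Base offense level for bribery: 20.
S1 applies (level before this adjustment is 20 ≥ 19, so +4): 20 + 4 = 24.
S2 applies: 24 + 1 = 25.
S3 applies (level before this adjustment is 25 ≥ 16, so +2): 25 + 2 = 27.
S4 applies: 27 + 3 = 30.
S5 applies: 30 + 2 = 32.
Level 32 exceeds the maximum of 22; capped at 22.
Final offense level: 22.
Criminal history: 6 prior points → Category 3 (6-10).
Level 22 falls in the 22 band.
Grid: Level 22 × Category 3 = 33-39 months.

33-39 months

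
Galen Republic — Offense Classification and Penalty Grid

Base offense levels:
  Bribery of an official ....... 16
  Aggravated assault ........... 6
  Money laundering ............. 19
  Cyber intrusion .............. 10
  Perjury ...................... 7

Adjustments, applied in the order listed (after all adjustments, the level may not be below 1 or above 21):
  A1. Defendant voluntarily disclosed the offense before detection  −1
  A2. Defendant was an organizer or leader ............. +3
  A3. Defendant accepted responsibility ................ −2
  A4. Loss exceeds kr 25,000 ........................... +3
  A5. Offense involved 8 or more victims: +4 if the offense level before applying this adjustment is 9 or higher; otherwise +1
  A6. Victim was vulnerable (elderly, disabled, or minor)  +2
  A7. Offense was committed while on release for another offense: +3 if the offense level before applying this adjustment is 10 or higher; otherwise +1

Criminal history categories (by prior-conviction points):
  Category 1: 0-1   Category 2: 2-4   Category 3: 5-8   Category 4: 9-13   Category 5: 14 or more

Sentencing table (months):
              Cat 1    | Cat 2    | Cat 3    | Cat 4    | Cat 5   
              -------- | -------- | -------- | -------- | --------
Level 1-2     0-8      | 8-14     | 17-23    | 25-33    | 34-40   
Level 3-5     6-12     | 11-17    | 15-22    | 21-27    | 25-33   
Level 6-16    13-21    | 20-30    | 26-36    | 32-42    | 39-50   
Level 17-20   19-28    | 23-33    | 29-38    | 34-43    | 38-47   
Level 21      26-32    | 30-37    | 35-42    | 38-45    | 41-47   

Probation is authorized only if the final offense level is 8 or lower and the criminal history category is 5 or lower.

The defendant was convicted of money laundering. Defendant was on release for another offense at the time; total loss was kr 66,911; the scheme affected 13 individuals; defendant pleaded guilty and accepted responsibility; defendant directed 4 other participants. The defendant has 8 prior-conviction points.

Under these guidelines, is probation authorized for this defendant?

Base offense level for money laundering: 19.
A2 applies: 19 + 3 = 22.
A3 applies: 22 − 2 = 20.
A4 applies: 20 + 3 = 23.
A5 applies (level before this adjustment is 23 ≥ 9, so +4): 23 + 4 = 27.
A7 applies (level before this adjustment is 27 ≥ 10, so +3): 27 + 3 = 30.
Level 30 exceeds the maximum of 21; capped at 21.
Final offense level: 21.
Criminal history: 8 prior points → Category 3 (5-8).
Level 21 falls in the 21 band.
Grid: Level 21 × Category 3 = 35-42 months.
Probation check: level 21 > 8 and category 3 ≤ 5 → not eligible.

No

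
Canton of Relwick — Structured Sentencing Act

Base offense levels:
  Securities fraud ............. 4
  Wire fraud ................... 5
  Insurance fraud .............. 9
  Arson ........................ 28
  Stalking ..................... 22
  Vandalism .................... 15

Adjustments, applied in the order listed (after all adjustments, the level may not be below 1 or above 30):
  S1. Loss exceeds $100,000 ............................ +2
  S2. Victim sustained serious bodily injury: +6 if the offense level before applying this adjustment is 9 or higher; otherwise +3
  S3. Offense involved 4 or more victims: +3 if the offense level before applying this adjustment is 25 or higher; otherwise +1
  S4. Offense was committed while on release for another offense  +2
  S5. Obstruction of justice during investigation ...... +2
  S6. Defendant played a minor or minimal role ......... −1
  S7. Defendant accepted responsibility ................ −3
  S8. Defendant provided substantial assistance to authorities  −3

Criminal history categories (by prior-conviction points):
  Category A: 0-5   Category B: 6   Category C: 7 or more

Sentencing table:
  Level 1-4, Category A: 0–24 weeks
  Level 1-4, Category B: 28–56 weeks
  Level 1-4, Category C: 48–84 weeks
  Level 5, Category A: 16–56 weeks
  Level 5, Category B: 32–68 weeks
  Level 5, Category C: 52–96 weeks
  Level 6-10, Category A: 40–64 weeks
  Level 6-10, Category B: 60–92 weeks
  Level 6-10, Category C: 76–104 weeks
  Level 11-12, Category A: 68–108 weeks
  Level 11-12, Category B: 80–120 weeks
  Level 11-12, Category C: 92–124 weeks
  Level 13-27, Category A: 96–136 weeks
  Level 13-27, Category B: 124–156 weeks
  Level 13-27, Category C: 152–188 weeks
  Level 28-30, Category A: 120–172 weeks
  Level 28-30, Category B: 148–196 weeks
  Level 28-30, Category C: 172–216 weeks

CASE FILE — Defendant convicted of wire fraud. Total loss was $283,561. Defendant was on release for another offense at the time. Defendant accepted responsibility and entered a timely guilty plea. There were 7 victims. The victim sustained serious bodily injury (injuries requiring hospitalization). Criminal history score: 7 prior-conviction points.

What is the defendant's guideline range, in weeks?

Base offense level for wire fraud: 5.
S1 applies: 5 + 2 = 7.
S2 applies (level before this adjustment is 7 < 9, so +3): 7 + 3 = 10.
S3 applies (level before this adjustment is 10 < 25, so +1): 10 + 1 = 11.
S4 applies: 11 + 2 = 13.
S6 does not apply.
S7 applies: 13 − 3 = 10.
Final offense level: 10.
Criminal history: 7 prior points → Category C (7+).
Level 10 falls in the 6-10 band.
Grid: Level 6-10 × Category C = 76-104 weeks.

76-104 weeks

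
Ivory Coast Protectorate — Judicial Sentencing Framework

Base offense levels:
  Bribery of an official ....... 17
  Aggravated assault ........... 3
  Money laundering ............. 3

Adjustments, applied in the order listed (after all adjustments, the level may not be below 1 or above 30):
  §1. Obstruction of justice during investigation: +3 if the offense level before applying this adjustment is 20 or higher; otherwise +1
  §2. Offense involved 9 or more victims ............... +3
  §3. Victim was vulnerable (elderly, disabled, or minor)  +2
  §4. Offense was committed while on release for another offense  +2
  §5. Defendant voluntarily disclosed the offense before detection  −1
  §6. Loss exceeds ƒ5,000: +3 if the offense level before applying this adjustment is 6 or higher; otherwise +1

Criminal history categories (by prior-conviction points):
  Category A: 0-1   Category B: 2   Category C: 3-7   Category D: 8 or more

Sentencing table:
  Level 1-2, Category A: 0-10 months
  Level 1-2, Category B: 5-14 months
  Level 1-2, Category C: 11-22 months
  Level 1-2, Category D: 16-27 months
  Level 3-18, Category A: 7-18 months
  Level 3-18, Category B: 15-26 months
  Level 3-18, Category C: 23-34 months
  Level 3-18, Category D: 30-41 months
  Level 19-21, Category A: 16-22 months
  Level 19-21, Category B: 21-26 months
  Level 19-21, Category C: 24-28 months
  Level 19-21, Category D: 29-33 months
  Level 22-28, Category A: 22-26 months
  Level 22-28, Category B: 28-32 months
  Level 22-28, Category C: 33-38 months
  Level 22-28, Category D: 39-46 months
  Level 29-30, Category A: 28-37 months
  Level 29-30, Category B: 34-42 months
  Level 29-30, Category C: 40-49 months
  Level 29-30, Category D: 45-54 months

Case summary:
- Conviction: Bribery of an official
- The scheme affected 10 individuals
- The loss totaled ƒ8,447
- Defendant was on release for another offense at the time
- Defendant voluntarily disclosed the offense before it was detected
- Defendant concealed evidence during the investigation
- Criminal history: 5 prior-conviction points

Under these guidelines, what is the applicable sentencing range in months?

Base offense level for bribery of an official: 17.
§1 applies (level before this adjustment is 17 < 20, so +1): 17 + 1 = 18.
§2 applies: 18 + 3 = 21.
§3 does not apply.
§4 applies: 21 + 2 = 23.
§5 applies: 23 − 1 = 22.
§6 applies (level before this adjustment is 22 ≥ 6, so +3): 22 + 3 = 25.
Final offense level: 25.
Criminal history: 5 prior points → Category C (3-7).
Level 25 falls in the 22-28 band.
Grid: Level 22-28 × Category C = 33-38 months.

33-38 months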